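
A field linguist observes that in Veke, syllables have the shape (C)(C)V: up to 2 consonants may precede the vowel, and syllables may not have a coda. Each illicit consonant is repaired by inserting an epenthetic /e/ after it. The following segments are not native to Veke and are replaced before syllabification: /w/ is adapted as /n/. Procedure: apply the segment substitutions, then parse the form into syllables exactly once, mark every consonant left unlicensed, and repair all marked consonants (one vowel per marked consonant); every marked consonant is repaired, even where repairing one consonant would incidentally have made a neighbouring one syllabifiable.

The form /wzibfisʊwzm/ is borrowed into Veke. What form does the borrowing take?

nzibfisʊnezeme

Substitution: /w/ → /n/, giving /nzibfisʊnzm/.
Under (C)(C)V, the unsyllabifiable consonants are /n/, /z/, /m/ (no codas are permitted; onsets may contain at most 2 consonants).
Epenthesis after each stranded consonant: /n/ → /ne/, /z/ → /ze/, /m/ → /me/.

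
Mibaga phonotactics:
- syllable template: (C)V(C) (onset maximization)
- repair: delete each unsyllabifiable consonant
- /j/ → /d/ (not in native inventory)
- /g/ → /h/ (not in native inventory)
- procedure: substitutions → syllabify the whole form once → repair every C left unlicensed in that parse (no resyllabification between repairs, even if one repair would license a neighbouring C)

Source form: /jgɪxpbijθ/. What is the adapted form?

Substitution: /j/ → /d/, /g/ → /h/, giving /dhɪxpbidθ/.
Syllabifying with onset maximization leaves /d/, /p/, /θ/ stranded (at most one coda consonant is licensed; onsets are limited to one consonant).
Deleting the stranded consonants removes /d/, /p/, /θ/.

hɪxbid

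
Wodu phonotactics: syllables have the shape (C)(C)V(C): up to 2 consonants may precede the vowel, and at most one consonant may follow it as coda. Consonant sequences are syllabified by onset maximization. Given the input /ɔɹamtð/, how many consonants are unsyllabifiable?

Under (C)(C)V(C), the unsyllabifiable consonants are /t/, /ð/ (at most one coda consonant is licensed; onsets may contain at most 2 consonants).

2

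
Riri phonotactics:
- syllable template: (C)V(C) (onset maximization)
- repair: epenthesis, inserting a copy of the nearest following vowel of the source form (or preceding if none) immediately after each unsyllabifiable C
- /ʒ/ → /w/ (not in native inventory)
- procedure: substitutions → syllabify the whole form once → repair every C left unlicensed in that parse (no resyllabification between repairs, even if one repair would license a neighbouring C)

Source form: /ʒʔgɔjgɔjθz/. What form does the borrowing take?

Substitution: /ʒ/ → /w/, giving /wʔgɔjgɔjθz/.
Under (C)V(C), the unsyllabifiable consonants are /w/, /ʔ/, /θ/, /z/ (at most one coda consonant is licensed; onsets are limited to one consonant).
Inserting the epenthetic vowel yields /w/ → /wɔ/, /ʔ/ → /ʔɔ/, /θ/ → /θɔ/, /z/ → /zɔ/.

wɔʔɔgɔjgɔjθɔzɔ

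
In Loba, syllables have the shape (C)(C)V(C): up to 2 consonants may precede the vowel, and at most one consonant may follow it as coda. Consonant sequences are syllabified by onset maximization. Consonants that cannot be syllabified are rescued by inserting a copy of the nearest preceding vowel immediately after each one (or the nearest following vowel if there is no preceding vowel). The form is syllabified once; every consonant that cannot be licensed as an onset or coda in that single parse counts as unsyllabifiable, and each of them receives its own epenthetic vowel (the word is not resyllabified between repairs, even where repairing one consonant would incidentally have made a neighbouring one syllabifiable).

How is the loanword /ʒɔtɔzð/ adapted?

ʒɔtɔzðɔ

Under (C)(C)V(C), the unsyllabifiable consonants are /ð/ (at most one coda consonant is licensed; onsets may contain at most 2 consonants).
Inserting the epenthetic vowel yields /ð/ → /ðɔ/.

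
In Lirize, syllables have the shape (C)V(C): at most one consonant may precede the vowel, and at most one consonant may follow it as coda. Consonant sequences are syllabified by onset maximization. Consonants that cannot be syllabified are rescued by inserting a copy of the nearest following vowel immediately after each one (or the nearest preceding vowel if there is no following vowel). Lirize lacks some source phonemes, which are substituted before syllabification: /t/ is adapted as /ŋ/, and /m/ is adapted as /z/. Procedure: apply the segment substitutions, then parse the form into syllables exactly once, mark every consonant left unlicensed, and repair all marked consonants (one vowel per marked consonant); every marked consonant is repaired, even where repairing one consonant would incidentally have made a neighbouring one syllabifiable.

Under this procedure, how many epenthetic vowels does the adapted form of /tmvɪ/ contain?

2

After substitution the input is /ŋzvɪ/.
The unsyllabifiable consonants are /ŋ/, /z/; each receives one epenthetic vowel.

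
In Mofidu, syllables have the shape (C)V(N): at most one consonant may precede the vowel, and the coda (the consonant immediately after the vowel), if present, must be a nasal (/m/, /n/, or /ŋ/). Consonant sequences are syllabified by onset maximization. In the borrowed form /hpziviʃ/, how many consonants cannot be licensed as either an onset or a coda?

Syllabifying with onset maximization leaves /h/, /p/, /ʃ/ stranded (only a nasal (/m/, /n/, or /ŋ/) is licensed in coda position; onsets are limited to one consonant).

3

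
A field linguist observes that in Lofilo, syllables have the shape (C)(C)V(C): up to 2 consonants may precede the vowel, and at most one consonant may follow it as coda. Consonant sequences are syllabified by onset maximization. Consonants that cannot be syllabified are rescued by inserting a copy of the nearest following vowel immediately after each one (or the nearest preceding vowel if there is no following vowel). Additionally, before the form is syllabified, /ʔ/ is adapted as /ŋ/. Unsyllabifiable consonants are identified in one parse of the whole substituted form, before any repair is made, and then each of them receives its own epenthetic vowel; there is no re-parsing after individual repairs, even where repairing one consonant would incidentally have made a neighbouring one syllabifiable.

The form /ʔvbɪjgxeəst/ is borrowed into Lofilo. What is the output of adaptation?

ŋɪvbɪjgxeəstə

Substitution: /ʔ/ → /ŋ/, giving /ŋvbɪjgxeəst/.
Under (C)(C)V(C), the unsyllabifiable consonants are /ŋ/, /t/ (at most one coda consonant is licensed; onsets may contain at most 2 consonants).
Inserting the epenthetic vowel yields /ŋ/ → /ŋɪ/, /t/ → /tə/.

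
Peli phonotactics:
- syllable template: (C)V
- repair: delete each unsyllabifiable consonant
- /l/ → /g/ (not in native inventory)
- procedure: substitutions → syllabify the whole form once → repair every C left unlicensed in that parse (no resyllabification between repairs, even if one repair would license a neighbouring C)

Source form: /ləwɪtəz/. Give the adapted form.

Substitution: /l/ → /g/, giving /gəwɪtəz/.
Syllabifying with onset maximization leaves /z/ stranded (no codas are permitted; onsets are limited to one consonant).
Each unlicensed consonant is deleted: /z/.

gəwɪtə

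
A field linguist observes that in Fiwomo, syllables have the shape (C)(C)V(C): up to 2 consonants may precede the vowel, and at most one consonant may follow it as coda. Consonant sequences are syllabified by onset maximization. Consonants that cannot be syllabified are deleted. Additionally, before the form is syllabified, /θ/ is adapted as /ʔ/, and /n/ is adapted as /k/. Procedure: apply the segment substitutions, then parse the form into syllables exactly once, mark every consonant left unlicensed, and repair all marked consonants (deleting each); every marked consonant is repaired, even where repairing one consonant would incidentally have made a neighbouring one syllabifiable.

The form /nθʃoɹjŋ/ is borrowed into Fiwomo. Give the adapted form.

Substitution: /n/ → /k/, /θ/ → /ʔ/, giving /kʔʃoɹjŋ/.
The consonants /k/, /j/, /ŋ/ cannot be parsed into a legal (C)(C)V(C) syllable (at most one coda consonant is licensed; onsets may contain at most 2 consonants).
Each unlicensed consonant is deleted: /k/, /j/, /ŋ/.

ʔʃoɹ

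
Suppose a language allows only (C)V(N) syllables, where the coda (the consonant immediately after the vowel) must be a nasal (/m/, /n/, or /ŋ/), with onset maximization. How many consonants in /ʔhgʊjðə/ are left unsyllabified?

Syllabifying with onset maximization leaves /ʔ/, /h/, /j/ stranded (only a nasal (/m/, /n/, or /ŋ/) is licensed in coda position; onsets are limited to one consonant).

3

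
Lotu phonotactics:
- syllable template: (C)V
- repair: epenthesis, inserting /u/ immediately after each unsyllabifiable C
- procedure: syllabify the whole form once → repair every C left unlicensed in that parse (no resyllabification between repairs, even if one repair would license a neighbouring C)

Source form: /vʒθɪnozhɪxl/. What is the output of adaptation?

vuʒuθɪnozuhɪxulu

The consonants /v/, /ʒ/, /z/, /x/, /l/ cannot be parsed into a legal (C)V syllable (no codas are permitted; onsets are limited to one consonant).
Inserting the epenthetic vowel yields /v/ → /vu/, /ʒ/ → /ʒu/, /z/ → /zu/, /x/ → /xu/, /l/ → /lu/.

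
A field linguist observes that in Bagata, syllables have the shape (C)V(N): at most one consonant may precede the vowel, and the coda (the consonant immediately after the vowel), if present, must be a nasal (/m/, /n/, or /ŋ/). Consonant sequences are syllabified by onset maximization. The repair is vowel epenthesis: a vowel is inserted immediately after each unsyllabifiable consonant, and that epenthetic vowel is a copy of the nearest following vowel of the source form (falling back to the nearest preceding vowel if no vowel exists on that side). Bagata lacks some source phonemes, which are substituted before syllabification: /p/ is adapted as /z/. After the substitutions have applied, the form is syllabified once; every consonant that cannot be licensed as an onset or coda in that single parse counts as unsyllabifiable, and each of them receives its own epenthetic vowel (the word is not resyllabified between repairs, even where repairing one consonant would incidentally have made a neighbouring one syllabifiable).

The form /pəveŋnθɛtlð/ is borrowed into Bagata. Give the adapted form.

zəveŋnɛθɛtɛlɛðɛ

Substitution: /p/ → /z/, giving /zəveŋnθɛtlð/.
The consonants /n/, /t/, /l/, /ð/ cannot be parsed into a legal (C)V(N) syllable (only a nasal (/m/, /n/, or /ŋ/) is licensed in coda position; onsets are limited to one consonant).
Inserting the epenthetic vowel yields /n/ → /nɛ/, /t/ → /tɛ/, /l/ → /lɛ/, /ð/ → /ðɛ/.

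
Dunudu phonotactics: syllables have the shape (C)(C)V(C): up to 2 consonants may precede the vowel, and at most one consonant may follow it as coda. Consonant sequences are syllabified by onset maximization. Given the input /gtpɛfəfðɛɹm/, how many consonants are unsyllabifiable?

2

Under (C)(C)V(C), the unsyllabifiable consonants are /g/, /m/ (at most one coda consonant is licensed; onsets may contain at most 2 consonants).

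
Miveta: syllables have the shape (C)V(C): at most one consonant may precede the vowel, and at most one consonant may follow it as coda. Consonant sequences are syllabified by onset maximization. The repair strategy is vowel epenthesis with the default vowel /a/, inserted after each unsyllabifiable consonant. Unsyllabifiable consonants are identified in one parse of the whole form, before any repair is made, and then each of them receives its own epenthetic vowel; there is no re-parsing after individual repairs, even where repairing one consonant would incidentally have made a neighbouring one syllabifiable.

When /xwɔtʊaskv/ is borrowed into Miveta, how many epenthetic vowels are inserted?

The unsyllabifiable consonants are /x/, /k/, /v/; each receives one epenthetic vowel.

3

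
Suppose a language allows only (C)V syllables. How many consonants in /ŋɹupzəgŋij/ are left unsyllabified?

4

Under (C)V, the unsyllabifiable consonants are /ŋ/, /p/, /g/, /j/ (no codas are permitted; onsets are limited to one consonant).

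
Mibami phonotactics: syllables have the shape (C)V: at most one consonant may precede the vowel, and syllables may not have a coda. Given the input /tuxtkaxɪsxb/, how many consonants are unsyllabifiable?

5

Under (C)V, the unsyllabifiable consonants are /x/, /t/, /s/, /x/, /b/ (no codas are permitted; onsets are limited to one consonant).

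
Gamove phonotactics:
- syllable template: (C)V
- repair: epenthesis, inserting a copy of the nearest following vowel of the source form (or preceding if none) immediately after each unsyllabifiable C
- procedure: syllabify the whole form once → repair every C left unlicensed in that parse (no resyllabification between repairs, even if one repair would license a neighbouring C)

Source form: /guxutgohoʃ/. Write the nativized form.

guxutogohoʃo

Under (C)V, the unsyllabifiable consonants are /t/, /ʃ/ (no codas are permitted; onsets are limited to one consonant).
Each unlicensed consonant becomes the onset of a new syllable: /t/ → /to/, /ʃ/ → /ʃo/.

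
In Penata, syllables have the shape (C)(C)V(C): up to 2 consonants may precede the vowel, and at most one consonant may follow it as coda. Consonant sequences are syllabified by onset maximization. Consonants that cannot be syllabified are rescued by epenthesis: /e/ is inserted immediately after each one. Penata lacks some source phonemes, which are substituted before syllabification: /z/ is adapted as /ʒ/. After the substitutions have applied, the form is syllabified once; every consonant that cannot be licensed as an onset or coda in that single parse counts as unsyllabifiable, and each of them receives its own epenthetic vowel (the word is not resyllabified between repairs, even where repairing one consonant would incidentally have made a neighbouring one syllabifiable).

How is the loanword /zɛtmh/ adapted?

ʒɛtmehe

Substitution: /z/ → /ʒ/, giving /ʒɛtmh/.
Syllabifying with onset maximization leaves /m/, /h/ stranded (at most one coda consonant is licensed; onsets may contain at most 2 consonants).
Each unlicensed consonant becomes the onset of a new syllable: /m/ → /me/, /h/ → /he/.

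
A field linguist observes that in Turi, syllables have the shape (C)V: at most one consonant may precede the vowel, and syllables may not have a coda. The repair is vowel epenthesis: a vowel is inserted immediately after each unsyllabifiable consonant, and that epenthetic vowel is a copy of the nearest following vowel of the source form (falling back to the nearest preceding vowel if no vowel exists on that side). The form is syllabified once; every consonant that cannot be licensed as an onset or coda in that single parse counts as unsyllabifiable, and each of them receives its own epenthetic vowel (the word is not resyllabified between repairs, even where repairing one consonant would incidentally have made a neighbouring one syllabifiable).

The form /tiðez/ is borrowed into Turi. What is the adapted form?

tiðeze

Syllabifying with onset maximization leaves /z/ stranded (no codas are permitted; onsets are limited to one consonant).
Inserting the epenthetic vowel yields /z/ → /ze/.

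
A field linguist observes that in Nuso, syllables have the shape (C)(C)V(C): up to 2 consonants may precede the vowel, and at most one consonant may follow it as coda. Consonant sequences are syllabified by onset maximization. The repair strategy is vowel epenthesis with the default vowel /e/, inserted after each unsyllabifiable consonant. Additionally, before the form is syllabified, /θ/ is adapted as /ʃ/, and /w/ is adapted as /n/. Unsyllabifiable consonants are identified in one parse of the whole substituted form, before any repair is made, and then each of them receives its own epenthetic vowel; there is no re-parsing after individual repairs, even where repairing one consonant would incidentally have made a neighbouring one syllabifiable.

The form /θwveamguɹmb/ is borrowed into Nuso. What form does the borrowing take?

Substitution: /θ/ → /ʃ/, /w/ → /n/, giving /ʃnveamguɹmb/.
The consonants /ʃ/, /m/, /b/ cannot be parsed into a legal (C)(C)V(C) syllable (at most one coda consonant is licensed; onsets may contain at most 2 consonants).
Inserting the epenthetic vowel yields /ʃ/ → /ʃe/, /m/ → /me/, /b/ → /be/.

ʃenveamguɹmebe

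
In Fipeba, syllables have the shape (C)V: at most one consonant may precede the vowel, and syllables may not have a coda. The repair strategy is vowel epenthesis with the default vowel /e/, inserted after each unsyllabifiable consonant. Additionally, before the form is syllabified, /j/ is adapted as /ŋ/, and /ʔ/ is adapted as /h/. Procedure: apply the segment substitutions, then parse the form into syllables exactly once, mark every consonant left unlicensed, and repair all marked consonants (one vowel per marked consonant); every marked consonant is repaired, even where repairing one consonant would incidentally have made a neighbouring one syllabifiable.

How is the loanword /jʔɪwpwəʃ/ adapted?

Substitution: /j/ → /ŋ/, /ʔ/ → /h/, giving /ŋhɪwpwəʃ/.
Syllabifying with onset maximization leaves /ŋ/, /w/, /p/, /ʃ/ stranded (no codas are permitted; onsets are limited to one consonant).
Each unlicensed consonant becomes the onset of a new syllable: /ŋ/ → /ŋe/, /w/ → /we/, /p/ → /pe/, /ʃ/ → /ʃe/.

ŋehɪwepewəʃe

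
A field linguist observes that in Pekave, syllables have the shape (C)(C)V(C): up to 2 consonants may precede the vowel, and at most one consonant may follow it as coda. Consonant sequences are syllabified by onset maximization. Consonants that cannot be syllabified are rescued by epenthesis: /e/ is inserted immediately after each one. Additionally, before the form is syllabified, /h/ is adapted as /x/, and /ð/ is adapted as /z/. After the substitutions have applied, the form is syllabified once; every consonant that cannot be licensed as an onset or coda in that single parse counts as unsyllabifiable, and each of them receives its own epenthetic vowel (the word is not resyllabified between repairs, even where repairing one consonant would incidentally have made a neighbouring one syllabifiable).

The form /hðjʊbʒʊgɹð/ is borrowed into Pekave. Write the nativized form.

Substitution: /h/ → /x/, /ð/ → /z/, giving /xzjʊbʒʊgɹz/.
Under (C)(C)V(C), the unsyllabifiable consonants are /x/, /ɹ/, /z/ (at most one coda consonant is licensed; onsets may contain at most 2 consonants).
Epenthesis after each stranded consonant: /x/ → /xe/, /ɹ/ → /ɹe/, /z/ → /ze/.

xezjʊbʒʊgɹeze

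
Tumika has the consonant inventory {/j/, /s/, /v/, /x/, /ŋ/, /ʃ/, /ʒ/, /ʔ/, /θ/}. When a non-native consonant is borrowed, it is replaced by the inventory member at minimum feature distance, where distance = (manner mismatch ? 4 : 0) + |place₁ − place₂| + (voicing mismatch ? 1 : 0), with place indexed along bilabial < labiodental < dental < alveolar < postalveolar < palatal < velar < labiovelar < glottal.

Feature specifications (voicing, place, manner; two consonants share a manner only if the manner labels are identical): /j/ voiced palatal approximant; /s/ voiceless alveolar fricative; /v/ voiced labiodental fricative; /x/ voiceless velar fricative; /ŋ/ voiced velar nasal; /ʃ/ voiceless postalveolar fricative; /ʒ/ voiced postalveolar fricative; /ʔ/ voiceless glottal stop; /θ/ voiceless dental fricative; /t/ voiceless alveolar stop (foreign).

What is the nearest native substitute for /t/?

s

/s/ is closest: manner differs (stop→fricative, +4), place distance 0 (alveolar→alveolar), same voicing; total 4. Next closest is /ʃ/ at distance 5.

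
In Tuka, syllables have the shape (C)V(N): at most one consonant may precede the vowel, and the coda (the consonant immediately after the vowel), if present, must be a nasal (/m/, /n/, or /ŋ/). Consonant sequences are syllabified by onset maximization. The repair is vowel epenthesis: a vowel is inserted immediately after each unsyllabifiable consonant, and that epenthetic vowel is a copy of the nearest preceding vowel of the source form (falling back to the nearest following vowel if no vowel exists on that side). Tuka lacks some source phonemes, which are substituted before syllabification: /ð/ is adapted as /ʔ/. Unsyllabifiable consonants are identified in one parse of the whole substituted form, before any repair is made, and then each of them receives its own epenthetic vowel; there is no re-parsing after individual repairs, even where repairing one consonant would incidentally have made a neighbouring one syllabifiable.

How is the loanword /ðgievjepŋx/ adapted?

Substitution: /ð/ → /ʔ/, giving /ʔgievjepŋx/.
Syllabifying with onset maximization leaves /ʔ/, /v/, /p/, /ŋ/, /x/ stranded (only a nasal (/m/, /n/, or /ŋ/) is licensed in coda position; onsets are limited to one consonant).
Each unlicensed consonant becomes the onset of a new syllable: /ʔ/ → /ʔi/, /v/ → /ve/, /p/ → /pe/, /ŋ/ → /ŋe/, /x/ → /xe/.

ʔigievejepeŋexe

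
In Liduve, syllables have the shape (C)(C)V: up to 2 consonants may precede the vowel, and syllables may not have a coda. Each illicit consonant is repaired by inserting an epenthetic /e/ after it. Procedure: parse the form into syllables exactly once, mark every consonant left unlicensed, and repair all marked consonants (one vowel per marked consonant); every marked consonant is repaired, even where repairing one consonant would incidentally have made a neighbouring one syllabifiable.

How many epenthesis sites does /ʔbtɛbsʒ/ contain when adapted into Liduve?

The unsyllabifiable consonants are /ʔ/, /b/, /s/, /ʒ/; each receives one epenthetic vowel.

4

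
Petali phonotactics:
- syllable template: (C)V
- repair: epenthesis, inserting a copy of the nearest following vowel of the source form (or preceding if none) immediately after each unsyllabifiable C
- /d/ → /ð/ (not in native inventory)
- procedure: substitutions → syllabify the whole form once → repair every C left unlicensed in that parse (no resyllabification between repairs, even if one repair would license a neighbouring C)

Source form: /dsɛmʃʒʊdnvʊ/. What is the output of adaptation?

ðɛsɛmʊʃʊʒʊðʊnʊvʊ

Substitution: /d/ → /ð/, giving /ðsɛmʃʒʊðnvʊ/.
Syllabifying with onset maximization leaves /ð/, /m/, /ʃ/, /ð/, /n/ stranded (no codas are permitted; onsets are limited to one consonant).
Each unlicensed consonant becomes the onset of a new syllable: /ð/ → /ðɛ/, /m/ → /mʊ/, /ʃ/ → /ʃʊ/, /ð/ → /ðʊ/, /n/ → /nʊ/.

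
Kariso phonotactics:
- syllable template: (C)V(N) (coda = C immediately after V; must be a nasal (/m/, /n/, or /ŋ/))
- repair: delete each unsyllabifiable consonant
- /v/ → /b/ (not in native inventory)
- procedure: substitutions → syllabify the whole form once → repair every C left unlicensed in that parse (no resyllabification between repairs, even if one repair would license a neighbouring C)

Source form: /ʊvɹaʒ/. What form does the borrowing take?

Substitution: /v/ → /b/, giving /ʊbɹaʒ/.
Under (C)V(N), the unsyllabifiable consonants are /b/, /ʒ/ (only a nasal (/m/, /n/, or /ŋ/) is licensed in coda position; onsets are limited to one consonant).
Each unlicensed consonant is deleted: /b/, /ʒ/.

ʊɹa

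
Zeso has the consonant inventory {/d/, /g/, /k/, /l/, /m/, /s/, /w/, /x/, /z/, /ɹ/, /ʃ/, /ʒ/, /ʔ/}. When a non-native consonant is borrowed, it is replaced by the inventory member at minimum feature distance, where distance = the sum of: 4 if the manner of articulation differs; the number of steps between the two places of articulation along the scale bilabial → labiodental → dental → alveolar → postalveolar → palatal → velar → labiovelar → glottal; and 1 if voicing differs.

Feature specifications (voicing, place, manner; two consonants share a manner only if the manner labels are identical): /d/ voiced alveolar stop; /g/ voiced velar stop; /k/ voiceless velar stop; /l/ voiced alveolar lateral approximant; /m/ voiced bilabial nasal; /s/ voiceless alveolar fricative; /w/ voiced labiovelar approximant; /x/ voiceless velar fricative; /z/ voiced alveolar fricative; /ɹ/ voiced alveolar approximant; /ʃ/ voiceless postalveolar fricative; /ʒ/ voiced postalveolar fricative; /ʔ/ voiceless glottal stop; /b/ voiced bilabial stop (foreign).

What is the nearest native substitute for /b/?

d

/d/ is closest: same manner (stop), place distance 3 (bilabial→alveolar), same voicing; total 3. Next closest is /m/ at distance 4.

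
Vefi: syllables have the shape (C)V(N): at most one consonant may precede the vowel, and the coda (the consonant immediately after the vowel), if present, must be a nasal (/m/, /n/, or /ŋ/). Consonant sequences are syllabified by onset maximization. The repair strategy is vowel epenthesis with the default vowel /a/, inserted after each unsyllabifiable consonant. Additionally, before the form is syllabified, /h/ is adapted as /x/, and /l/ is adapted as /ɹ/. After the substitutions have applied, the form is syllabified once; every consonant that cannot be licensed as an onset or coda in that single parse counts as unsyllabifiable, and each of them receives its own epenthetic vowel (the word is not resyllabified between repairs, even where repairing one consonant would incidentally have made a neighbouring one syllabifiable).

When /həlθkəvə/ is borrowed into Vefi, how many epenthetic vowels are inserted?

After substitution the input is /xəɹθkəvə/.
The unsyllabifiable consonants are /ɹ/, /θ/; each receives one epenthetic vowel.

2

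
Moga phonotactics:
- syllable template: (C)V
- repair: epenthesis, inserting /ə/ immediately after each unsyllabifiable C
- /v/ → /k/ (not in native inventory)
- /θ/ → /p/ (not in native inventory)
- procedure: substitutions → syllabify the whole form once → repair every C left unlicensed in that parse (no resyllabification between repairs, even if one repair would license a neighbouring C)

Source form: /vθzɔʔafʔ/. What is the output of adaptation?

kəpəzɔʔafəʔə

Substitution: /v/ → /k/, /θ/ → /p/, giving /kpzɔʔafʔ/.
Syllabifying with onset maximization leaves /k/, /p/, /f/, /ʔ/ stranded (no codas are permitted; onsets are limited to one consonant).
Inserting the epenthetic vowel yields /k/ → /kə/, /p/ → /pə/, /f/ → /fə/, /ʔ/ → /ʔə/.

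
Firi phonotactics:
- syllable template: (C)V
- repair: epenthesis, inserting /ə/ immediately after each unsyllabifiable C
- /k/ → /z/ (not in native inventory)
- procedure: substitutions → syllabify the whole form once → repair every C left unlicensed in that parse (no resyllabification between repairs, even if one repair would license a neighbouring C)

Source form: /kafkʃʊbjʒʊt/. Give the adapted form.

zafəzəʃʊbəjəʒʊtə

Substitution: /k/ → /z/, giving /zafzʃʊbjʒʊt/.
The consonants /f/, /z/, /b/, /j/, /t/ cannot be parsed into a legal (C)V syllable (no codas are permitted; onsets are limited to one consonant).
Epenthesis after each stranded consonant: /f/ → /fə/, /z/ → /zə/, /b/ → /bə/, /j/ → /jə/, /t/ → /tə/.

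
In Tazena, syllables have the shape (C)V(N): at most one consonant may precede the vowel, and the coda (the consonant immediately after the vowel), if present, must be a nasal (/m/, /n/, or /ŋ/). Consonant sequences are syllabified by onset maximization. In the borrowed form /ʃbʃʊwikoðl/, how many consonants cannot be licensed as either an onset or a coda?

4

The consonants /ʃ/, /b/, /ð/, /l/ cannot be parsed into a legal (C)V(N) syllable (only a nasal (/m/, /n/, or /ŋ/) is licensed in coda position; onsets are limited to one consonant).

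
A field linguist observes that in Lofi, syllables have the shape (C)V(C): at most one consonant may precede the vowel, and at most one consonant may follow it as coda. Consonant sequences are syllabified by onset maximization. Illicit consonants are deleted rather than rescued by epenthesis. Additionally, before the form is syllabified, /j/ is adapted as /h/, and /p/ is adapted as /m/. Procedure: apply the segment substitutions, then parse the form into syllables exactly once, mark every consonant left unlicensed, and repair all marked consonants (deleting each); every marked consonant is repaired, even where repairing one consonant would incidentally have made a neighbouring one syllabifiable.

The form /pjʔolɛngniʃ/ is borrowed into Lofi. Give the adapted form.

Substitution: /p/ → /m/, /j/ → /h/, giving /mhʔolɛngniʃ/.
The consonants /m/, /h/, /g/ cannot be parsed into a legal (C)V(C) syllable (at most one coda consonant is licensed; onsets are limited to one consonant).
Deleting the stranded consonants removes /m/, /h/, /g/.

ʔolɛnniʃ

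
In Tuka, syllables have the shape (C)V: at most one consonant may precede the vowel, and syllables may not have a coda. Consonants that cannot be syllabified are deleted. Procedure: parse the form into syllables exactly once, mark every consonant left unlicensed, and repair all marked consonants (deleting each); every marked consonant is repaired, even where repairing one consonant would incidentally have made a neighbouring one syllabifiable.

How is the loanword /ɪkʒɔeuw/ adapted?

Syllabifying with onset maximization leaves /k/, /w/ stranded (no codas are permitted; onsets are limited to one consonant).
Deletion applies to /k/, /w/.

ɪʒɔeu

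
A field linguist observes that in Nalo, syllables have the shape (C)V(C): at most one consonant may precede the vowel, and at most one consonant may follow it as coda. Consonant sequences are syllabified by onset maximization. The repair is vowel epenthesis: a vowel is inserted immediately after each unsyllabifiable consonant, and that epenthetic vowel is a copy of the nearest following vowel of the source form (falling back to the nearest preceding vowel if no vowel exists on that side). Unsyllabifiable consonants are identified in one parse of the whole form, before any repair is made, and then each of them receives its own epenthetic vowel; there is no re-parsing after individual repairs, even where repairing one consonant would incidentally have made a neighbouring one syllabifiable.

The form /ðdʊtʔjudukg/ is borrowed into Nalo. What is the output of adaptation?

ðʊdʊtʔujudukgu

Under (C)V(C), the unsyllabifiable consonants are /ð/, /ʔ/, /g/ (at most one coda consonant is licensed; onsets are limited to one consonant).
Epenthesis after each stranded consonant: /ð/ → /ðʊ/, /ʔ/ → /ʔu/, /g/ → /gu/.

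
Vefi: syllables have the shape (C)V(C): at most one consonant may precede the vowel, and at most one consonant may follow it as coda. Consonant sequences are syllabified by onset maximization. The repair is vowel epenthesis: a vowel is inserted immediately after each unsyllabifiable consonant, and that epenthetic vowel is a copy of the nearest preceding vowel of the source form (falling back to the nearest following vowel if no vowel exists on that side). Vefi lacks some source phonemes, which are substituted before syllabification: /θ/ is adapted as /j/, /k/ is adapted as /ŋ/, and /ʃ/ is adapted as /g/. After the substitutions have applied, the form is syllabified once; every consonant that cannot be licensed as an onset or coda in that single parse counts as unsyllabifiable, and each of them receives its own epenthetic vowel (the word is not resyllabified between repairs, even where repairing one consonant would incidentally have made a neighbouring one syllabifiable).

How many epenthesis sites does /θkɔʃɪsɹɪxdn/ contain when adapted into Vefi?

After substitution the input is /jŋɔgɪsɹɪxdn/.
The unsyllabifiable consonants are /j/, /d/, /n/; each receives one epenthetic vowel.

3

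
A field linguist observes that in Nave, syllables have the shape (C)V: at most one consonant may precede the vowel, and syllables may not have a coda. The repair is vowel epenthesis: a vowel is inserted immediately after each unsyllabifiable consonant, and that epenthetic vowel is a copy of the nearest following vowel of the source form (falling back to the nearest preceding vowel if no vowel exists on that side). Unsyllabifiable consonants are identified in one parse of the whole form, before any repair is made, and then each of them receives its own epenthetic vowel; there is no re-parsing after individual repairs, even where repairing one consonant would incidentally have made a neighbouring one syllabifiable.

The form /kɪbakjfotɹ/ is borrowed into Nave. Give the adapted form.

kɪbakojofotoɹo

Under (C)V, the unsyllabifiable consonants are /k/, /j/, /t/, /ɹ/ (no codas are permitted; onsets are limited to one consonant).
Each unlicensed consonant becomes the onset of a new syllable: /k/ → /ko/, /j/ → /jo/, /t/ → /to/, /ɹ/ → /ɹo/.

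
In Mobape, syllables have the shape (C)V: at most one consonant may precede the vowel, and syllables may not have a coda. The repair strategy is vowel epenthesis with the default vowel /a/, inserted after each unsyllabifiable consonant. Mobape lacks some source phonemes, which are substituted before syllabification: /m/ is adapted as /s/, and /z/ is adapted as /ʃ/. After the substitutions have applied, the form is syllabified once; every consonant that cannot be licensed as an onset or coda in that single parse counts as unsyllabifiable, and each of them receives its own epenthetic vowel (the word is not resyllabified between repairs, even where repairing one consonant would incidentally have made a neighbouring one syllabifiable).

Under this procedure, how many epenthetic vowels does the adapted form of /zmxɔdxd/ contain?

After substitution the input is /ʃsxɔdxd/.
The unsyllabifiable consonants are /ʃ/, /s/, /d/, /x/, /d/; each receives one epenthetic vowel.

5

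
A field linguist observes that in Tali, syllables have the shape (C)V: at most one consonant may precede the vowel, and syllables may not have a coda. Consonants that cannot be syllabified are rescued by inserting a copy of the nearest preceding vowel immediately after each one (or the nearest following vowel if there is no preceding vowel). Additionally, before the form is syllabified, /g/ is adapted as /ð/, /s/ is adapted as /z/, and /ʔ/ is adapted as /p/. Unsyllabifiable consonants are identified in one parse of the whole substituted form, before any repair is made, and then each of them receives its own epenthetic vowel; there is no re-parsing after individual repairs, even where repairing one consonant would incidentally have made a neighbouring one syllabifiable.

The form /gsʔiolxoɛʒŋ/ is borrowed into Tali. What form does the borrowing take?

ðizipioloxoɛʒɛŋɛ

Substitution: /g/ → /ð/, /s/ → /z/, /ʔ/ → /p/, giving /ðzpiolxoɛʒŋ/.
The consonants /ð/, /z/, /l/, /ʒ/, /ŋ/ cannot be parsed into a legal (C)V syllable (no codas are permitted; onsets are limited to one consonant).
Each unlicensed consonant becomes the onset of a new syllable: /ð/ → /ði/, /z/ → /zi/, /l/ → /lo/, /ʒ/ → /ʒɛ/, /ŋ/ → /ŋɛ/.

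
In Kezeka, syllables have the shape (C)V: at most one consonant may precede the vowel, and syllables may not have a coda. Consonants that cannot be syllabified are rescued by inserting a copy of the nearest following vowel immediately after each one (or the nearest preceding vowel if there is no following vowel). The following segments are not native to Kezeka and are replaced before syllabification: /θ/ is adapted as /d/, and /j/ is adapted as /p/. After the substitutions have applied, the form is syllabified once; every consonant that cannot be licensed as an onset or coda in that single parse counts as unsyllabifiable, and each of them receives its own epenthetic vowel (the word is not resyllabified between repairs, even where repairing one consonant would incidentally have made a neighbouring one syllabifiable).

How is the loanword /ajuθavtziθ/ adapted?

apudavitizidi

Substitution: /j/ → /p/, /θ/ → /d/, giving /apudavtzid/.
Under (C)V, the unsyllabifiable consonants are /v/, /t/, /d/ (no codas are permitted; onsets are limited to one consonant).
Each unlicensed consonant becomes the onset of a new syllable: /v/ → /vi/, /t/ → /ti/, /d/ → /di/.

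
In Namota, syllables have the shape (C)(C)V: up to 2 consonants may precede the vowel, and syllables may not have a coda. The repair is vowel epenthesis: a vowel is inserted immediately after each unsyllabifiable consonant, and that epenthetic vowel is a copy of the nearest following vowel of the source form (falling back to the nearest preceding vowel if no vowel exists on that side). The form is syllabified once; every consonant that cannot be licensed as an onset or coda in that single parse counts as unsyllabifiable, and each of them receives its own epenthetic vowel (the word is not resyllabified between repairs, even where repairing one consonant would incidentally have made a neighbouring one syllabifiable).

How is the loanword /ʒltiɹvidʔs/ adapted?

ʒiltiɹvidiʔisi

Syllabifying with onset maximization leaves /ʒ/, /d/, /ʔ/, /s/ stranded (no codas are permitted; onsets may contain at most 2 consonants).
Epenthesis after each stranded consonant: /ʒ/ → /ʒi/, /d/ → /di/, /ʔ/ → /ʔi/, /s/ → /si/.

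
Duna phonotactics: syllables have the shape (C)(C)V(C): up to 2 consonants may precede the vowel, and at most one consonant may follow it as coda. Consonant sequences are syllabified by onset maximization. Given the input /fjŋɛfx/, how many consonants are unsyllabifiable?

Under (C)(C)V(C), the unsyllabifiable consonants are /f/, /x/ (at most one coda consonant is licensed; onsets may contain at most 2 consonants).

2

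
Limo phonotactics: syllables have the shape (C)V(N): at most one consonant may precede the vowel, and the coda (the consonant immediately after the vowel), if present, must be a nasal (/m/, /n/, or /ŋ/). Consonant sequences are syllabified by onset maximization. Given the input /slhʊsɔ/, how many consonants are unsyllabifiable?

Under (C)V(N), the unsyllabifiable consonants are /s/, /l/ (only a nasal (/m/, /n/, or /ŋ/) is licensed in coda position; onsets are limited to one consonant).

2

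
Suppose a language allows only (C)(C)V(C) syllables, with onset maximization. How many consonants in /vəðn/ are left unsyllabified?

Syllabifying with onset maximization leaves /n/ stranded (at most one coda consonant is licensed; onsets may contain at most 2 consonants).

1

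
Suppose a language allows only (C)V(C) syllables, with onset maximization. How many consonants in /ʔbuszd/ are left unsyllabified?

3

The consonants /ʔ/, /z/, /d/ cannot be parsed into a legal (C)V(C) syllable (at most one coda consonant is licensed; onsets are limited to one consonant).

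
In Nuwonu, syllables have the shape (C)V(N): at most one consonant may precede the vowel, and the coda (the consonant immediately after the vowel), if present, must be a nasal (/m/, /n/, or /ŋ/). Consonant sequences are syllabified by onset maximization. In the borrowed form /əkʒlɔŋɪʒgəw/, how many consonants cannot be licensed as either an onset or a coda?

Syllabifying with onset maximization leaves /k/, /ʒ/, /ʒ/, /w/ stranded (only a nasal (/m/, /n/, or /ŋ/) is licensed in coda position; onsets are limited to one consonant).

4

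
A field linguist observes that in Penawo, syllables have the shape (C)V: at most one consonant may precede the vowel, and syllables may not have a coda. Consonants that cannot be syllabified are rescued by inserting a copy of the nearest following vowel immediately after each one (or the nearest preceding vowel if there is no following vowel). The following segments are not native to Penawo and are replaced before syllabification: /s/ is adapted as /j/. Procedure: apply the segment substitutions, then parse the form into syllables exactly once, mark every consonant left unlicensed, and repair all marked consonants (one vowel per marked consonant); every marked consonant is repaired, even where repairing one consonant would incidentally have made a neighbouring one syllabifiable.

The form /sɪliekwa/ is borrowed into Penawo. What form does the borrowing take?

jɪliekawa

Substitution: /s/ → /j/, giving /jɪliekwa/.
Under (C)V, the unsyllabifiable consonants are /k/ (no codas are permitted; onsets are limited to one consonant).
Epenthesis after each stranded consonant: /k/ → /ka/.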